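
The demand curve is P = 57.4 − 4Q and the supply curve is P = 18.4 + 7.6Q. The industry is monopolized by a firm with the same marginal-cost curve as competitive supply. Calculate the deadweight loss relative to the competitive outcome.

4.31

Competitive equilibrium: 57.4 − 4Q = 18.4 + 7.6Q → Q* = 3.3621, P* = 43.9517.
Marginal revenue: MR = 57.4 − 8Q. Set MR = MC: 57.4 − 8Q = 18.4 + 7.6Q → Q_m = 2.5.
Price P_m = 57.4 − 4·2.5 = 47.4; MC(Q_m) = 18.4 + 7.6·2.5 = 37.4.
Competitive Q* = 3.3621, so ΔQ = 0.8621; wedge = 47.4 − 37.4 = 10.
Welfare loss = ½ × 0.8621 × 10 = 4.31.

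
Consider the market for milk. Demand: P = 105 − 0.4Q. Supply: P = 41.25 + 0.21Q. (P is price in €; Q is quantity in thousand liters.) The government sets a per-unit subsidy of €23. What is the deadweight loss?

€433.61 thousand

Competitive equilibrium: 105 − 0.4Q = 41.25 + 0.21Q → Q* = 104.5082, P* = 63.1967.
The subsidy lowers effective supply by 23: P = 18.25 + 0.21Q.
New quantity: 105 − 0.4Q = 18.25 + 0.21Q → Q' = 142.2131.
Overproduction ΔQ = 142.2131 − 104.5082 = 37.7049; wedge = subsidy = 23.
The triangle = ½ × 37.7049 × 23 = €433.61 thousand.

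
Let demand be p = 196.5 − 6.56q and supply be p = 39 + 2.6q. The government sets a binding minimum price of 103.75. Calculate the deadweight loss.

Competitive equilibrium: 196.5 − 6.56q = 39 + 2.6q → q* = 17.1943, p* = 83.7052.
At the floor p = 103.75, quantity demanded = (196.5 − 103.75)/6.56 = 14.1387.
Sellers' marginal cost at q' = 14.1387: 39 + 2.6·14.1387 = 75.7606.
Δq = 17.1943 − 14.1387 = 3.0556; wedge = 103.75 − 75.7606 = 27.9894.
Welfare loss = ½ × 3.0556 × 27.9894 = 42.76.

42.76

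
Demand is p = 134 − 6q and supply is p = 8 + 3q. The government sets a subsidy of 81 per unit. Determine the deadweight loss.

364.50

Competitive equilibrium: 134 − 6q = 8 + 3q → q* = 14, p* = 50.
The subsidy lowers effective supply by 81: p = 3q − 73.
New quantity: 134 − 6q = 3q − 73 → q' = 23.
Overproduction Δq = 23 − 14 = 9; wedge = subsidy = 81.
Deadweight loss = ½ × 9 × 81 = 364.50.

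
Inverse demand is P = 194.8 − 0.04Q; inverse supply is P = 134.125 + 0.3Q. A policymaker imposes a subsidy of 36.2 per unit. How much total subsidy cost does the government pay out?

10314.34

Competitive equilibrium: 194.8 − 0.04Q = 134.125 + 0.3Q → Q* = 178.4559, P* = 187.6618.
The subsidy lowers effective supply by 36.2: P = 97.925 + 0.3Q.
New quantity: 194.8 − 0.04Q = 97.925 + 0.3Q → Q' = 284.9265.
Total subsidy cost = 36.2 × 284.9265 = 10314.34.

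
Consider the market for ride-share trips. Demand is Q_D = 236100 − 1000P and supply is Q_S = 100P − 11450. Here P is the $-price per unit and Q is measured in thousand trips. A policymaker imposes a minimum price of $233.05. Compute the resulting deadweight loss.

$352400.11 thousand

In inverse form: demand P = 236.1 − 0.001Q, supply P = 114.5 + 0.01Q.
Competitive equilibrium: 236.1 − 0.001Q = 114.5 + 0.01Q → Q* = 11054.54545, P* = 225.04545.
At the floor P = 233.05, quantity demanded = (236.1 − 233.05)/0.001 = 3050.
Sellers' marginal cost at Q' = 3050: 114.5 + 0.01·3050 = 145.
ΔQ = 11054.54545 − 3050 = 8004.54545; wedge = 233.05 − 145 = 88.05.
The triangle = ½ × 8004.54545 × 88.05 = $352400.11 thousand.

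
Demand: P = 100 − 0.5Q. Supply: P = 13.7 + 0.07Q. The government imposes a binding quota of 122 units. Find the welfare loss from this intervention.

Competitive equilibrium: 100 − 0.5Q = 13.7 + 0.07Q → Q* = 151.4035, P* = 24.2982.
At Q = 122: demand price = 100 − 0.5·122 = 39; supply price = 13.7 + 0.07·122 = 22.24.
ΔQ = 151.4035 − 122 = 29.4035; wedge = 39 − 22.24 = 16.76.
DWL = ½ × 29.4035 × 16.76 = 246.40.

246.40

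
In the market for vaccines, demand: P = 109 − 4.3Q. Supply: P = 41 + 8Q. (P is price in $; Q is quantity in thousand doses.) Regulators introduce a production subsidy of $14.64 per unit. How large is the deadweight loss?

Competitive equilibrium: 109 − 4.3Q = 41 + 8Q → Q* = 5.5285, P* = 85.2276.
The subsidy lowers effective supply by 14.64: P = 26.36 + 8Q.
New quantity: 109 − 4.3Q = 26.36 + 8Q → Q' = 6.7187.
Overproduction ΔQ = 6.7187 − 5.5285 = 1.1902; wedge = subsidy = 14.64.
Deadweight loss = ½ × 1.1902 × 14.64 = $8.71 thousand.

$8.71 thousand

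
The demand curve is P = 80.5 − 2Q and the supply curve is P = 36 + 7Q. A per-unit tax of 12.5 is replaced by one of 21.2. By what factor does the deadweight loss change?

Competitive equilibrium: 80.5 − 2Q = 36 + 7Q → Q* = 4.9444, P* = 70.6111.
For a per-unit tax t: ΔQ = t/9, so DWL = ½·t·(t/9) = t²/18.
At t = 12.5: DWL = 8.681. At t = 21.2: DWL = 24.969.
Ratio = (21.2/12.5)² = 2.876.

2.876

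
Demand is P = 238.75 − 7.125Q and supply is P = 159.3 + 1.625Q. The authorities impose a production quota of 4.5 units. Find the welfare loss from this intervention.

Competitive equilibrium: 238.75 − 7.125Q = 159.3 + 1.625Q → Q* = 9.08, P* = 174.055.
At Q = 4.5: demand price = 238.75 − 7.125·4.5 = 206.6875; supply price = 159.3 + 1.625·4.5 = 166.6125.
ΔQ = 9.08 − 4.5 = 4.58; wedge = 206.6875 − 166.6125 = 40.075.
The triangle = ½ × 4.58 × 40.075 = 91.77.

91.77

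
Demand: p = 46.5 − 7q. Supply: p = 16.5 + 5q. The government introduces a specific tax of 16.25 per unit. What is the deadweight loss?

11

Competitive equilibrium: 46.5 − 7q = 16.5 + 5q → q* = 2.5, p* = 29.
With the tax, the buyer price exceeds the seller price by 16.25: (46.5 − 7q) − (16.5 + 5q) = 16.25 → q' = 1.1458.
Δq = 2.5 − 1.1458 = 1.3542; the wedge equals the tax, 16.25.
Deadweight loss = ½ × 1.3542 × 16.25 = 11.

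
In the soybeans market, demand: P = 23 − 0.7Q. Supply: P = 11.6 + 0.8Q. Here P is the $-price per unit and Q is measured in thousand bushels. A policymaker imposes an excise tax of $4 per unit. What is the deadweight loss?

Competitive equilibrium: 23 − 0.7Q = 11.6 + 0.8Q → Q* = 7.6, P* = 17.68.
With the tax, the buyer price exceeds the seller price by 4: (23 − 0.7Q) − (11.6 + 0.8Q) = 4 → Q' = 4.9333.
ΔQ = 7.6 − 4.9333 = 2.6667; the wedge equals the tax, 4.
The triangle = ½ × 2.6667 × 4 = $5.33 thousand.

$5.33 thousand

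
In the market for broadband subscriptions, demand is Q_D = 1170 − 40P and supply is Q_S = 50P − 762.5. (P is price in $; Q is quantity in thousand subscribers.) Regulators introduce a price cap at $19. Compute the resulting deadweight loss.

$343.79 thousand

In inverse form: demand P = 29.25 − 0.025Q, supply P = 15.25 + 0.02Q.
Competitive equilibrium: 29.25 − 0.025Q = 15.25 + 0.02Q → Q* = 311.1111, P* = 21.4722.
At the ceiling P = 19, quantity supplied = (19 − 15.25)/0.02 = 187.5.
Willingness to pay at Q' = 187.5: 29.25 − 0.025·187.5 = 24.5625.
ΔQ = 311.1111 − 187.5 = 123.6111; wedge = 24.5625 − 19 = 5.5625.
The triangle = ½ × 123.6111 × 5.5625 = $343.79 thousand.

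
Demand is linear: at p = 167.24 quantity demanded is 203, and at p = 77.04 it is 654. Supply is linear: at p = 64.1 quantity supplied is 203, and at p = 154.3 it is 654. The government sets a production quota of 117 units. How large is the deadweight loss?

23646.56

Demand slope = (77.04 − 167.24)/(654 − 203) = −0.2, so p = 207.84 − 0.2q.
Supply slope = (154.3 − 64.1)/(654 − 203) = 0.2, so p = 23.5 + 0.2q.
Competitive equilibrium: 207.84 − 0.2q = 23.5 + 0.2q → q* = 460.85, p* = 115.67.
At q = 117: demand price = 207.84 − 0.2·117 = 184.44; supply price = 23.5 + 0.2·117 = 46.9.
Δq = 460.85 − 117 = 343.85; wedge = 184.44 − 46.9 = 137.54.
Welfare loss = ½ × 343.85 × 137.54 = 23646.56.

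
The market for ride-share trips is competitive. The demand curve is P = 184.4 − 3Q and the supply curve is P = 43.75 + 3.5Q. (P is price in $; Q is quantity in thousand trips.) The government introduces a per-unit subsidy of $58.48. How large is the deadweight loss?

$263.07 thousand

Competitive equilibrium: 184.4 − 3Q = 43.75 + 3.5Q → Q* = 21.6385, P* = 119.4846.
The subsidy lowers effective supply by 58.48: P = 3.5Q − 14.73.
New quantity: 184.4 − 3Q = 3.5Q − 14.73 → Q' = 30.6354.
Overproduction ΔQ = 30.6354 − 21.6385 = 8.9969; wedge = subsidy = 58.48.
Welfare loss = ½ × 8.9969 × 58.48 = $263.07 thousand.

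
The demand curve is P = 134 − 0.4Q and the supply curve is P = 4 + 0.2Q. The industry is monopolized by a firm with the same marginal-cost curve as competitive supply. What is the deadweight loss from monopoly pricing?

Competitive equilibrium: 134 − 0.4Q = 4 + 0.2Q → Q* = 216.6667, P* = 47.3333.
Marginal revenue: MR = 134 − 0.8Q. Set MR = MC: 134 − 0.8Q = 4 + 0.2Q → Q_m = 130.
Price P_m = 134 − 0.4·130 = 82; MC(Q_m) = 4 + 0.2·130 = 30.
Competitive Q* = 216.6667, so ΔQ = 86.6667; wedge = 82 − 30 = 52.
DWL = ½ × 86.6667 × 52 = 2253.33.

2253.33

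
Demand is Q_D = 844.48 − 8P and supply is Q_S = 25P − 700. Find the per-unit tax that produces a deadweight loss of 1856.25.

24.75

In inverse form: demand P = 105.56 − 0.125Q, supply P = 28 + 0.04Q.
Competitive equilibrium: 105.56 − 0.125Q = 28 + 0.04Q → Q* = 470.0606, P* = 46.8024.
A tax t gives ΔQ = t/0.165 and wedge t, so DWL = t²/0.33.
t²/0.33 = 1856.25 → t² = 612.5625 → t = 24.75.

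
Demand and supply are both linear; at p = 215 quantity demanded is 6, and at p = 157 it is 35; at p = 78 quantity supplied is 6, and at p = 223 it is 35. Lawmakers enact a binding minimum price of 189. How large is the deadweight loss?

Demand slope = (157 − 215)/(35 − 6) = −2, so p = 227 − 2q.
Supply slope = (223 − 78)/(35 − 6) = 5, so p = 48 + 5q.
Competitive equilibrium: 227 − 2q = 48 + 5q → q* = 25.5714, p* = 175.8571.
At the floor p = 189, quantity demanded = (227 − 189)/2 = 19.
Sellers' marginal cost at q' = 19: 48 + 5·19 = 143.
Δq = 25.5714 − 19 = 6.5714; wedge = 189 − 143 = 46.
Deadweight loss = ½ × 6.5714 × 46 = 151.14.

151.14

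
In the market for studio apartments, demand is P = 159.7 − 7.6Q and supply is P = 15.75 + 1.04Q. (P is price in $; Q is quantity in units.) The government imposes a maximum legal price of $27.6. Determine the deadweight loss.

Competitive equilibrium: 159.7 − 7.6Q = 15.75 + 1.04Q → Q* = 16.6609, P* = 33.0773.
At the ceiling P = 27.6, quantity supplied = (27.6 − 15.75)/1.04 = 11.3942.
Willingness to pay at Q' = 11.3942: 159.7 − 7.6·11.3942 = 73.1041.
ΔQ = 16.6609 − 11.3942 = 5.2667; wedge = 73.1041 − 27.6 = 45.5041.
Welfare loss = ½ × 5.2667 × 45.5041 = $119.83.

$119.83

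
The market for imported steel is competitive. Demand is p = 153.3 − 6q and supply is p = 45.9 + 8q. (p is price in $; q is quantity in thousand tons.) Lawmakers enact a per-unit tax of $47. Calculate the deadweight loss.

Competitive equilibrium: 153.3 − 6q = 45.9 + 8q → q* = 7.6714, p* = 107.2714.
With the tax, the buyer price exceeds the seller price by 47: (153.3 − 6q) − (45.9 + 8q) = 47 → q' = 4.3143.
Δq = 7.6714 − 4.3143 = 3.3571; the wedge equals the tax, 47.
Deadweight loss = ½ × 3.3571 × 47 = $78.89 thousand.

$78.89 thousand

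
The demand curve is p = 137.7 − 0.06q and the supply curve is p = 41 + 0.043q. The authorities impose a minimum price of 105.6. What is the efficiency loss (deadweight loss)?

8398.76

Competitive equilibrium: 137.7 − 0.06q = 41 + 0.043q → q* = 938.835, p* = 81.3699.
At the floor p = 105.6, quantity demanded = (137.7 − 105.6)/0.06 = 535.
Sellers' marginal cost at q' = 535: 41 + 0.043·535 = 64.005.
Δq = 938.835 − 535 = 403.835; wedge = 105.6 − 64.005 = 41.595.
The triangle = ½ × 403.835 × 41.595 = 8398.76.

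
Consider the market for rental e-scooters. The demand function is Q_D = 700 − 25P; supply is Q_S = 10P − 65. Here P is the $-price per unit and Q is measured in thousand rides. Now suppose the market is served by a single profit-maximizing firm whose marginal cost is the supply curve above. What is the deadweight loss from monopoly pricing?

In inverse form: demand P = 28 − 0.04Q, supply P = 6.5 + 0.1Q.
Competitive equilibrium: 28 − 0.04Q = 6.5 + 0.1Q → Q* = 153.5714, P* = 21.8571.
Marginal revenue: MR = 28 − 0.08Q. Set MR = MC: 28 − 0.08Q = 6.5 + 0.1Q → Q_m = 119.4444.
Price P_m = 28 − 0.04·119.4444 = 23.2222; MC(Q_m) = 6.5 + 0.1·119.4444 = 18.4444.
Competitive Q* = 153.5714, so ΔQ = 34.127; wedge = 23.2222 − 18.4444 = 4.7778.
Welfare loss = ½ × 34.127 × 4.7778 = $81.53 thousand.

$81.53 thousand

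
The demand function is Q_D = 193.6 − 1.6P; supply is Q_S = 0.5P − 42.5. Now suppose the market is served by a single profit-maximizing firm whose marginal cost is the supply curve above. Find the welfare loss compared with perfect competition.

9.13

In inverse form: demand P = 121 − 0.625Q, supply P = 85 + 2Q.
Competitive equilibrium: 121 − 0.625Q = 85 + 2Q → Q* = 13.7143, P* = 112.4286.
Marginal revenue: MR = 121 − 1.25Q. Set MR = MC: 121 − 1.25Q = 85 + 2Q → Q_m = 11.0769.
Price P_m = 121 − 0.625·11.0769 = 114.0769; MC(Q_m) = 85 + 2·11.0769 = 107.1538.
Competitive Q* = 13.7143, so ΔQ = 2.6374; wedge = 114.0769 − 107.1538 = 6.9231.
Welfare loss = ½ × 2.6374 × 6.9231 = 9.13.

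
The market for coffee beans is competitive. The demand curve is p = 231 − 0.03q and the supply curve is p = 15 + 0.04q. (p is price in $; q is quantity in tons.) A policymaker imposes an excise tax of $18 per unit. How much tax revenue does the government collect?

$50914.29

Competitive equilibrium: 231 − 0.03q = 15 + 0.04q → q* = 3085.7143, p* = 138.4286.
With the tax, the buyer price exceeds the seller price by 18: (231 − 0.03q) − (15 + 0.04q) = 18 → q' = 2828.5714.
Tax revenue = 18 × 2828.5714 = $50914.29.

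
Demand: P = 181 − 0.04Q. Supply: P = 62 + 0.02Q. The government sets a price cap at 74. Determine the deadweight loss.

Competitive equilibrium: 181 − 0.04Q = 62 + 0.02Q → Q* = 1983.3333, P* = 101.6667.
At the ceiling P = 74, quantity supplied = (74 − 62)/0.02 = 600.
Willingness to pay at Q' = 600: 181 − 0.04·600 = 157.
ΔQ = 1983.3333 − 600 = 1383.3333; wedge = 157 − 74 = 83.
DWL = ½ × 1383.3333 × 83 = 57408.33.

57408.33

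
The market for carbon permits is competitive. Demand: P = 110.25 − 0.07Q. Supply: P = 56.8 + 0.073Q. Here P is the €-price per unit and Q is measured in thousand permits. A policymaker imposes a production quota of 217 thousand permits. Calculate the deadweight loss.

Competitive equilibrium: 110.25 − 0.07Q = 56.8 + 0.073Q → Q* = 373.7762, P* = 84.0857.
At Q = 217: demand price = 110.25 − 0.07·217 = 95.06; supply price = 56.8 + 0.073·217 = 72.641.
ΔQ = 373.7762 − 217 = 156.7762; wedge = 95.06 − 72.641 = 22.419.
Deadweight loss = ½ × 156.7762 × 22.419 = €1757.38 thousand.

€1757.38 thousand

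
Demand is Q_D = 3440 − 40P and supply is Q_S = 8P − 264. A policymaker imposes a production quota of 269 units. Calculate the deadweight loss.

In inverse form: demand P = 86 − 0.025Q, supply P = 33 + 0.125Q.
Competitive equilibrium: 86 − 0.025Q = 33 + 0.125Q → Q* = 353.3333, P* = 77.1667.
At Q = 269: demand price = 86 − 0.025·269 = 79.275; supply price = 33 + 0.125·269 = 66.625.
ΔQ = 353.3333 − 269 = 84.3333; wedge = 79.275 − 66.625 = 12.65.
DWL = ½ × 84.3333 × 12.65 = 533.41.

533.41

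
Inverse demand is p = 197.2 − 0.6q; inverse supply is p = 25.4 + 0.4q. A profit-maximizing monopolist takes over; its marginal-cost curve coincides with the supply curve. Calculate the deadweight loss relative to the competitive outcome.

2075.29

Competitive equilibrium: 197.2 − 0.6q = 25.4 + 0.4q → q* = 171.8, p* = 94.12.
Marginal revenue: MR = 197.2 − 1.2q. Set MR = MC: 197.2 − 1.2q = 25.4 + 0.4q → q_m = 107.375.
Price p_m = 197.2 − 0.6·107.375 = 132.775; MC(q_m) = 25.4 + 0.4·107.375 = 68.35.
Competitive q* = 171.8, so Δq = 64.425; wedge = 132.775 − 68.35 = 64.425.
DWL = ½ × 64.425 × 64.425 = 2075.29.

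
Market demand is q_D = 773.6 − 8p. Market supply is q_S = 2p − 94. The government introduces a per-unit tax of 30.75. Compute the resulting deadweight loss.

In inverse form: demand p = 96.7 − 0.125q, supply p = 47 + 0.5q.
Competitive equilibrium: 96.7 − 0.125q = 47 + 0.5q → q* = 79.52, p* = 86.76.
With the tax, the buyer price exceeds the seller price by 30.75: (96.7 − 0.125q) − (47 + 0.5q) = 30.75 → q' = 30.32.
Δq = 79.52 − 30.32 = 49.2; the wedge equals the tax, 30.75.
The triangle = ½ × 49.2 × 30.75 = 756.45.

756.45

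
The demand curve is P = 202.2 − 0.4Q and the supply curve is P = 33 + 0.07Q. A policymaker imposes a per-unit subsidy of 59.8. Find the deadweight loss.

3804.30

Competitive equilibrium: 202.2 − 0.4Q = 33 + 0.07Q → Q* = 360, P* = 58.2.
The subsidy lowers effective supply by 59.8: P = 0.07Q − 26.8.
New quantity: 202.2 − 0.4Q = 0.07Q − 26.8 → Q' = 487.234.
Overproduction ΔQ = 487.234 − 360 = 127.234; wedge = subsidy = 59.8.
The triangle = ½ × 127.234 × 59.8 = 3804.30.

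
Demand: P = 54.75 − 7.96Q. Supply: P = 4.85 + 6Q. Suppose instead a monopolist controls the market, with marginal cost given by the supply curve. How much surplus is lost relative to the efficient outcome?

11.76

Competitive equilibrium: 54.75 − 7.96Q = 4.85 + 6Q → Q* = 3.5745, P* = 26.297.
Marginal revenue: MR = 54.75 − 15.92Q. Set MR = MC: 54.75 − 15.92Q = 4.85 + 6Q → Q_m = 2.2765.
Price P_m = 54.75 − 7.96·2.2765 = 36.6291; MC(Q_m) = 4.85 + 6·2.2765 = 18.509.
Competitive Q* = 3.5745, so ΔQ = 1.298; wedge = 36.6291 − 18.509 = 18.1201.
DWL = ½ × 1.298 × 18.1201 = 11.76.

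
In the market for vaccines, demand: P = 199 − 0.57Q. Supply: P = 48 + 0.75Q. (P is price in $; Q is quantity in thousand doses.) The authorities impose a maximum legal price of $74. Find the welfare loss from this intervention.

$4195.25 thousand

Competitive equilibrium: 199 − 0.57Q = 48 + 0.75Q → Q* = 114.3939, P* = 133.7955.
At the ceiling P = 74, quantity supplied = (74 − 48)/0.75 = 34.6667.
Willingness to pay at Q' = 34.6667: 199 − 0.57·34.6667 = 179.24.
ΔQ = 114.3939 − 34.6667 = 79.7272; wedge = 179.24 − 74 = 105.24.
DWL = ½ × 79.7272 × 105.24 = $4195.25 thousand.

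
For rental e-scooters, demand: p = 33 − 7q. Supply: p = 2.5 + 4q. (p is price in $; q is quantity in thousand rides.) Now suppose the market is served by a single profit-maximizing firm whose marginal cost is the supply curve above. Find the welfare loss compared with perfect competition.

$6.39 thousand

Competitive equilibrium: 33 − 7q = 2.5 + 4q → q* = 2.77273, p* = 13.59091.
Marginal revenue: MR = 33 − 14q. Set MR = MC: 33 − 14q = 2.5 + 4q → q_m = 1.69444.
Price p_m = 33 − 7·1.69444 = 21.13892; MC(q_m) = 2.5 + 4·1.69444 = 9.27776.
Competitive q* = 2.77273, so Δq = 1.07829; wedge = 21.13892 − 9.27776 = 11.86116.
Welfare loss = ½ × 1.07829 × 11.86116 = $6.39 thousand.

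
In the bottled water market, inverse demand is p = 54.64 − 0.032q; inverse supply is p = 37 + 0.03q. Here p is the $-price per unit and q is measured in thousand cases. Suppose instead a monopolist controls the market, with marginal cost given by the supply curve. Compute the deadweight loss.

Competitive equilibrium: 54.64 − 0.032q = 37 + 0.03q → q* = 284.5161, p* = 45.5355.
Marginal revenue: MR = 54.64 − 0.064q. Set MR = MC: 54.64 − 0.064q = 37 + 0.03q → q_m = 187.6596.
Price p_m = 54.64 − 0.032·187.6596 = 48.6349; MC(q_m) = 37 + 0.03·187.6596 = 42.6298.
Competitive q* = 284.5161, so Δq = 96.8565; wedge = 48.6349 − 42.6298 = 6.0051.
The triangle = ½ × 96.8565 × 6.0051 = $290.82 thousand.

$290.82 thousand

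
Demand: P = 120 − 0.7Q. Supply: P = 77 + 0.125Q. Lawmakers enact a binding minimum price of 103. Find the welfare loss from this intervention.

319.61

Competitive equilibrium: 120 − 0.7Q = 77 + 0.125Q → Q* = 52.1212, P* = 83.5152.
At the floor P = 103, quantity demanded = (120 − 103)/0.7 = 24.2857.
Sellers' marginal cost at Q' = 24.2857: 77 + 0.125·24.2857 = 80.0357.
ΔQ = 52.1212 − 24.2857 = 27.8355; wedge = 103 − 80.0357 = 22.9643.
The triangle = ½ × 27.8355 × 22.9643 = 319.61.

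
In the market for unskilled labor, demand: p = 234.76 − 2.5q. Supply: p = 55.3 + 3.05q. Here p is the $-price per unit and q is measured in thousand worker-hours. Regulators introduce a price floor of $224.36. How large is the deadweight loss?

$2202.90 thousand

Competitive equilibrium: 234.76 − 2.5q = 55.3 + 3.05q → q* = 32.3351, p* = 153.9222.
At the floor p = 224.36, quantity demanded = (234.76 − 224.36)/2.5 = 4.16.
Sellers' marginal cost at q' = 4.16: 55.3 + 3.05·4.16 = 67.988.
Δq = 32.3351 − 4.16 = 28.1751; wedge = 224.36 − 67.988 = 156.372.
Welfare loss = ½ × 28.1751 × 156.372 = $2202.90 thousand.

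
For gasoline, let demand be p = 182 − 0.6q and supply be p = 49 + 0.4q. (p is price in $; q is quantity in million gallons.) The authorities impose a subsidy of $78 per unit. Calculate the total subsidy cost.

$16458 million

Competitive equilibrium: 182 − 0.6q = 49 + 0.4q → q* = 133, p* = 102.2.
The subsidy lowers effective supply by 78: p = 0.4q − 29.
New quantity: 182 − 0.6q = 0.4q − 29 → q' = 211.
Total subsidy cost = 78 × 211 = $16458 million.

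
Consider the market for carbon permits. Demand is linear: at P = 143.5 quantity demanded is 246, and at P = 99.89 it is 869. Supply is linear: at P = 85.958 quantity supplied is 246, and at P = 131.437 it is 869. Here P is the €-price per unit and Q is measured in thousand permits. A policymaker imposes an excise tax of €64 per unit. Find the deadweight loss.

Demand slope = (99.89 − 143.5)/(869 − 246) = −0.07, so P = 160.72 − 0.07Q.
Supply slope = (131.437 − 85.958)/(869 − 246) = 0.073, so P = 68 + 0.073Q.
Competitive equilibrium: 160.72 − 0.07Q = 68 + 0.073Q → Q* = 648.3916, P* = 115.3326.
With the tax, the buyer price exceeds the seller price by 64: (160.72 − 0.07Q) − (68 + 0.073Q) = 64 → Q' = 200.8392.
ΔQ = 648.3916 − 200.8392 = 447.5524; the wedge equals the tax, 64.
DWL = ½ × 447.5524 × 64 = €14321.68 thousand.

€14321.68 thousand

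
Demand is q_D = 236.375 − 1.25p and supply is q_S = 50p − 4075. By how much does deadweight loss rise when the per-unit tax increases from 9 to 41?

In inverse form: demand p = 189.1 − 0.8q, supply p = 81.5 + 0.02q.
Competitive equilibrium: 189.1 − 0.8q = 81.5 + 0.02q → q* = 131.2195, p* = 84.1244.
For a per-unit tax t: Δq = t/0.82, so DWL = ½·t·(t/0.82) = t²/1.64.
At t = 9: DWL = 49.39. At t = 41: DWL = 1025.
Increase = 1025 − 49.39 = 975.61.

975.61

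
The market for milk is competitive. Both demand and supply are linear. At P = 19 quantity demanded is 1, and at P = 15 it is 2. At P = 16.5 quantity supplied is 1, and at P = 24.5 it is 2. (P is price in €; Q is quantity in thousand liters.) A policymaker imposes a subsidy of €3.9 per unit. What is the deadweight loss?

€0.63 thousand

Demand slope = (15 − 19)/(2 − 1) = −4, so P = 23 − 4Q.
Supply slope = (24.5 − 16.5)/(2 − 1) = 8, so P = 8.5 + 8Q.
Competitive equilibrium: 23 − 4Q = 8.5 + 8Q → Q* = 1.2083, P* = 18.1667.
The subsidy lowers effective supply by 3.9: P = 4.6 + 8Q.
New quantity: 23 − 4Q = 4.6 + 8Q → Q' = 1.5333.
Overproduction ΔQ = 1.5333 − 1.2083 = 0.325; wedge = subsidy = 3.9.
Deadweight loss = ½ × 0.325 × 3.9 = €0.63 thousand.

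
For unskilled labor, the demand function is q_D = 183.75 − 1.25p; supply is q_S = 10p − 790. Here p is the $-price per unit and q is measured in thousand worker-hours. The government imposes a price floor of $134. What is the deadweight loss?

In inverse form: demand p = 147 − 0.8q, supply p = 79 + 0.1q.
Competitive equilibrium: 147 − 0.8q = 79 + 0.1q → q* = 75.5556, p* = 86.5556.
At the floor p = 134, quantity demanded = (147 − 134)/0.8 = 16.25.
Sellers' marginal cost at q' = 16.25: 79 + 0.1·16.25 = 80.625.
Δq = 75.5556 − 16.25 = 59.3056; wedge = 134 − 80.625 = 53.375.
Deadweight loss = ½ × 59.3056 × 53.375 = $1582.72 thousand.

$1582.72 thousand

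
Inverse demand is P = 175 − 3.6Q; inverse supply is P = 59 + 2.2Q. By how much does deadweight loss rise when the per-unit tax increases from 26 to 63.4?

Competitive equilibrium: 175 − 3.6Q = 59 + 2.2Q → Q* = 20, P* = 103.
For a per-unit tax t: ΔQ = t/5.8, so DWL = ½·t·(t/5.8) = t²/11.6.
At t = 26: DWL = 58.276. At t = 63.4: DWL = 346.514.
Increase = 346.514 − 58.276 = 288.24.

288.24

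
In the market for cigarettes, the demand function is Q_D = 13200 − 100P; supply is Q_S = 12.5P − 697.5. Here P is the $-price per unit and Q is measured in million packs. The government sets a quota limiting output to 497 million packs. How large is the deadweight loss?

$5502.005 million

In inverse form: demand P = 132 − 0.01Q, supply P = 55.8 + 0.08Q.
Competitive equilibrium: 132 − 0.01Q = 55.8 + 0.08Q → Q* = 846.66667, P* = 123.53333.
At Q = 497: demand price = 132 − 0.01·497 = 127.03; supply price = 55.8 + 0.08·497 = 95.56.
ΔQ = 846.66667 − 497 = 349.66667; wedge = 127.03 − 95.56 = 31.47.
The triangle = ½ × 349.66667 × 31.47 = $5502.005 million.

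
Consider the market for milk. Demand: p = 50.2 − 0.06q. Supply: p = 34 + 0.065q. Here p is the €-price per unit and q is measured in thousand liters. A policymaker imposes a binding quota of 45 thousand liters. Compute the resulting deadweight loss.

€447.32 thousand

Competitive equilibrium: 50.2 − 0.06q = 34 + 0.065q → q* = 129.6, p* = 42.424.
At q = 45: demand price = 50.2 − 0.06·45 = 47.5; supply price = 34 + 0.065·45 = 36.925.
Δq = 129.6 − 45 = 84.6; wedge = 47.5 − 36.925 = 10.575.
Deadweight loss = ½ × 84.6 × 10.575 = €447.32 thousand.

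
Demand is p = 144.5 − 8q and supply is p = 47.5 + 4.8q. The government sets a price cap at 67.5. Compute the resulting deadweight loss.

Competitive equilibrium: 144.5 − 8q = 47.5 + 4.8q → q* = 7.5781, p* = 83.875.
At the ceiling p = 67.5, quantity supplied = (67.5 − 47.5)/4.8 = 4.1667.
Willingness to pay at q' = 4.1667: 144.5 − 8·4.1667 = 111.1664.
Δq = 7.5781 − 4.1667 = 3.4114; wedge = 111.1664 − 67.5 = 43.6664.
Welfare loss = ½ × 3.4114 × 43.6664 = 74.48.

74.48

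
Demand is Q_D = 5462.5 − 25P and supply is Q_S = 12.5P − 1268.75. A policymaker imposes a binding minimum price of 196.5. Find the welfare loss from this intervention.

10837.50

In inverse form: demand P = 218.5 − 0.04Q, supply P = 101.5 + 0.08Q.
Competitive equilibrium: 218.5 − 0.04Q = 101.5 + 0.08Q → Q* = 975, P* = 179.5.
At the floor P = 196.5, quantity demanded = (218.5 − 196.5)/0.04 = 550.
Sellers' marginal cost at Q' = 550: 101.5 + 0.08·550 = 145.5.
ΔQ = 975 − 550 = 425; wedge = 196.5 − 145.5 = 51.
DWL = ½ × 425 × 51 = 10837.50.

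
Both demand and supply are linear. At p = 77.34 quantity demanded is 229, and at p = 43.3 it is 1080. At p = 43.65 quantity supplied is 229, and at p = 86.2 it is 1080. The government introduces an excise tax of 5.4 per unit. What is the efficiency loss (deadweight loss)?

Demand slope = (43.3 − 77.34)/(1080 − 229) = −0.04, so p = 86.5 − 0.04q.
Supply slope = (86.2 − 43.65)/(1080 − 229) = 0.05, so p = 32.2 + 0.05q.
Competitive equilibrium: 86.5 − 0.04q = 32.2 + 0.05q → q* = 603.3333, p* = 62.3667.
With the tax, the buyer price exceeds the seller price by 5.4: (86.5 − 0.04q) − (32.2 + 0.05q) = 5.4 → q' = 543.3333.
Δq = 603.3333 − 543.3333 = 60; the wedge equals the tax, 5.4.
Deadweight loss = ½ × 60 × 5.4 = 162.

162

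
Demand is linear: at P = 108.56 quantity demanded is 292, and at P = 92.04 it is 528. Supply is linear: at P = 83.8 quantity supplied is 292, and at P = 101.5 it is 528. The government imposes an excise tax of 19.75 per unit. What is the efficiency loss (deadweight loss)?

Demand slope = (92.04 − 108.56)/(528 − 292) = −0.07, so P = 129 − 0.07Q.
Supply slope = (101.5 − 83.8)/(528 − 292) = 0.075, so P = 61.9 + 0.075Q.
Competitive equilibrium: 129 − 0.07Q = 61.9 + 0.075Q → Q* = 462.7586, P* = 96.6069.
With the tax, the buyer price exceeds the seller price by 19.75: (129 − 0.07Q) − (61.9 + 0.075Q) = 19.75 → Q' = 326.5517.
ΔQ = 462.7586 − 326.5517 = 136.2069; the wedge equals the tax, 19.75.
Deadweight loss = ½ × 136.2069 × 19.75 = 1345.04.

1345.04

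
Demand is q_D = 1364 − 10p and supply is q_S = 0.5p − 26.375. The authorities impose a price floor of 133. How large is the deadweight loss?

In inverse form: demand p = 136.4 − 0.1q, supply p = 52.75 + 2q.
Competitive equilibrium: 136.4 − 0.1q = 52.75 + 2q → q* = 39.8333, p* = 132.4167.
At the floor p = 133, quantity demanded = (136.4 − 133)/0.1 = 34.
Sellers' marginal cost at q' = 34: 52.75 + 2·34 = 120.75.
Δq = 39.8333 − 34 = 5.8333; wedge = 133 − 120.75 = 12.25.
Deadweight loss = ½ × 5.8333 × 12.25 = 35.73.

35.73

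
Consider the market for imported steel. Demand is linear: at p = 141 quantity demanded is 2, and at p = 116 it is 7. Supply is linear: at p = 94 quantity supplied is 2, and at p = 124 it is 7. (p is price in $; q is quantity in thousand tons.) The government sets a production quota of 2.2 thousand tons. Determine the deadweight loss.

Demand slope = (116 − 141)/(7 − 2) = −5, so p = 151 − 5q.
Supply slope = (124 − 94)/(7 − 2) = 6, so p = 82 + 6q.
Competitive equilibrium: 151 − 5q = 82 + 6q → q* = 6.2727, p* = 119.6364.
At q = 2.2: demand price = 151 − 5·2.2 = 140; supply price = 82 + 6·2.2 = 95.2.
Δq = 6.2727 − 2.2 = 4.0727; wedge = 140 − 95.2 = 44.8.
DWL = ½ × 4.0727 × 44.8 = $91.23 thousand.

$91.23 thousand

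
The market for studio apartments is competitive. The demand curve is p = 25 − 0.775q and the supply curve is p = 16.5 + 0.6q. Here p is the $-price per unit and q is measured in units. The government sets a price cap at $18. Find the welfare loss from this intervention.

Competitive equilibrium: 25 − 0.775q = 16.5 + 0.6q → q* = 6.1818, p* = 20.2091.
At the ceiling p = 18, quantity supplied = (18 − 16.5)/0.6 = 2.5.
Willingness to pay at q' = 2.5: 25 − 0.775·2.5 = 23.0625.
Δq = 6.1818 − 2.5 = 3.6818; wedge = 23.0625 − 18 = 5.0625.
Welfare loss = ½ × 3.6818 × 5.0625 = $9.32.

$9.32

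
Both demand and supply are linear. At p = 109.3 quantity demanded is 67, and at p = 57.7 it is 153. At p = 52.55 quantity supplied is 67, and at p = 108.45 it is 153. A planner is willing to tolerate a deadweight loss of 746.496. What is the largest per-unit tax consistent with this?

Demand slope = (57.7 − 109.3)/(153 − 67) = −0.6, so p = 149.5 − 0.6q.
Supply slope = (108.45 − 52.55)/(153 − 67) = 0.65, so p = 9 + 0.65q.
Competitive equilibrium: 149.5 − 0.6q = 9 + 0.65q → q* = 112.4, p* = 82.06.
A tax t gives Δq = t/1.25 and wedge t, so DWL = t²/2.5.
t²/2.5 = 746.496 → t² = 1866.24 → t = 43.2.

43.2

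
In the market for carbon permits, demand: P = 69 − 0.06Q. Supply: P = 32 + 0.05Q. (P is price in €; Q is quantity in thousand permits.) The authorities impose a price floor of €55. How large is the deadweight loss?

Competitive equilibrium: 69 − 0.06Q = 32 + 0.05Q → Q* = 336.3636, P* = 48.8182.
At the floor P = 55, quantity demanded = (69 − 55)/0.06 = 233.3333.
Sellers' marginal cost at Q' = 233.3333: 32 + 0.05·233.3333 = 43.6667.
ΔQ = 336.3636 − 233.3333 = 103.0303; wedge = 55 − 43.6667 = 11.3333.
DWL = ½ × 103.0303 × 11.3333 = €583.84 thousand.

€583.84 thousand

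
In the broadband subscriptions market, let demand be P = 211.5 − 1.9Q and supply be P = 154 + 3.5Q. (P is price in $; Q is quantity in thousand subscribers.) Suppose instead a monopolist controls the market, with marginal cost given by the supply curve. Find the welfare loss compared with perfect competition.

$20.74 thousand

Competitive equilibrium: 211.5 − 1.9Q = 154 + 3.5Q → Q* = 10.6481, P* = 191.2685.
Marginal revenue: MR = 211.5 − 3.8Q. Set MR = MC: 211.5 − 3.8Q = 154 + 3.5Q → Q_m = 7.8767.
Price P_m = 211.5 − 1.9·7.8767 = 196.5343; MC(Q_m) = 154 + 3.5·7.8767 = 181.5685.
Competitive Q* = 10.6481, so ΔQ = 2.7714; wedge = 196.5343 − 181.5685 = 14.9658.
Deadweight loss = ½ × 2.7714 × 14.9658 = $20.74 thousand.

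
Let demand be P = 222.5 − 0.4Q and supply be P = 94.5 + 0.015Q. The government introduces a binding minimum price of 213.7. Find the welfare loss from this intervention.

17024.19

Competitive equilibrium: 222.5 − 0.4Q = 94.5 + 0.015Q → Q* = 308.4337, P* = 99.1265.
At the floor P = 213.7, quantity demanded = (222.5 − 213.7)/0.4 = 22.
Sellers' marginal cost at Q' = 22: 94.5 + 0.015·22 = 94.83.
ΔQ = 308.4337 − 22 = 286.4337; wedge = 213.7 − 94.83 = 118.87.
DWL = ½ × 286.4337 × 118.87 = 17024.19.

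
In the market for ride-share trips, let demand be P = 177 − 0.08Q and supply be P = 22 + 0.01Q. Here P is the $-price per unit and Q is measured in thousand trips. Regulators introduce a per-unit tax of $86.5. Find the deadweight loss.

$41568.06 thousand

Competitive equilibrium: 177 − 0.08Q = 22 + 0.01Q → Q* = 1722.2222, P* = 39.2222.
With the tax, the buyer price exceeds the seller price by 86.5: (177 − 0.08Q) − (22 + 0.01Q) = 86.5 → Q' = 761.1111.
ΔQ = 1722.2222 − 761.1111 = 961.1111; the wedge equals the tax, 86.5.
The triangle = ½ × 961.1111 × 86.5 = $41568.06 thousand.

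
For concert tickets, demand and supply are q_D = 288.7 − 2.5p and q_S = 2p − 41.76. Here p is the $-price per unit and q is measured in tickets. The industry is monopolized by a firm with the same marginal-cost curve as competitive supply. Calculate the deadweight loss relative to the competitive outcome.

In inverse form: demand p = 115.48 − 0.4q, supply p = 20.88 + 0.5q.
Competitive equilibrium: 115.48 − 0.4q = 20.88 + 0.5q → q* = 105.1111, p* = 73.4356.
Marginal revenue: MR = 115.48 − 0.8q. Set MR = MC: 115.48 − 0.8q = 20.88 + 0.5q → q_m = 72.7692.
Price p_m = 115.48 − 0.4·72.7692 = 86.3723; MC(q_m) = 20.88 + 0.5·72.7692 = 57.2646.
Competitive q* = 105.1111, so Δq = 32.3419; wedge = 86.3723 − 57.2646 = 29.1077.
The triangle = ½ × 32.3419 × 29.1077 = $470.70.

$470.70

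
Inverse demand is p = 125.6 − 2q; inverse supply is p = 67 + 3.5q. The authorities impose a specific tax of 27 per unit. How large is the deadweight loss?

66.27

Competitive equilibrium: 125.6 − 2q = 67 + 3.5q → q* = 10.6545, p* = 104.2909.
With the tax, the buyer price exceeds the seller price by 27: (125.6 − 2q) − (67 + 3.5q) = 27 → q' = 5.7455.
Δq = 10.6545 − 5.7455 = 4.909; the wedge equals the tax, 27.
DWL = ½ × 4.909 × 27 = 66.27.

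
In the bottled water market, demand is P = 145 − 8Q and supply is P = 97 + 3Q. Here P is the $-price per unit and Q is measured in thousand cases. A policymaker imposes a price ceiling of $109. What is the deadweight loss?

$0.73 thousand

Competitive equilibrium: 145 − 8Q = 97 + 3Q → Q* = 4.3636, P* = 110.0909.
At the ceiling P = 109, quantity supplied = (109 − 97)/3 = 4.
Willingness to pay at Q' = 4: 145 − 8·4 = 113.
ΔQ = 4.3636 − 4 = 0.3636; wedge = 113 − 109 = 4.
The triangle = ½ × 0.3636 × 4 = $0.73 thousand.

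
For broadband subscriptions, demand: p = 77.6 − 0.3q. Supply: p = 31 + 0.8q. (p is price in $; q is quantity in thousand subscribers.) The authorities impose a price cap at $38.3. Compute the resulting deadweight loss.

Competitive equilibrium: 77.6 − 0.3q = 31 + 0.8q → q* = 42.3636, p* = 64.8909.
At the ceiling p = 38.3, quantity supplied = (38.3 − 31)/0.8 = 9.125.
Willingness to pay at q' = 9.125: 77.6 − 0.3·9.125 = 74.8625.
Δq = 42.3636 − 9.125 = 33.2386; wedge = 74.8625 − 38.3 = 36.5625.
Deadweight loss = ½ × 33.2386 × 36.5625 = $607.64 thousand.

$607.64 thousand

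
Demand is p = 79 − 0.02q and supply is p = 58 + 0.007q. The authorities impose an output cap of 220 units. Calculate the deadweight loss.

Competitive equilibrium: 79 − 0.02q = 58 + 0.007q → q* = 777.7778, p* = 63.4444.
At q = 220: demand price = 79 − 0.02·220 = 74.6; supply price = 58 + 0.007·220 = 59.54.
Δq = 777.7778 − 220 = 557.7778; wedge = 74.6 − 59.54 = 15.06.
The triangle = ½ × 557.7778 × 15.06 = 4200.07.

4200.07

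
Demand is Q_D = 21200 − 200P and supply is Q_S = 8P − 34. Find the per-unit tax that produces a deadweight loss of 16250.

In inverse form: demand P = 106 − 0.005Q, supply P = 4.25 + 0.125Q.
Competitive equilibrium: 106 − 0.005Q = 4.25 + 0.125Q → Q* = 782.6923, P* = 102.0865.
A tax t gives ΔQ = t/0.13 and wedge t, so DWL = t²/0.26.
t²/0.26 = 16250 → t² = 4225 → t = 65.

65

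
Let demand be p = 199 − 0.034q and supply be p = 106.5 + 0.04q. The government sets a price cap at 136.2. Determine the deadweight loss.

9529.58

Competitive equilibrium: 199 − 0.034q = 106.5 + 0.04q → q* = 1250, p* = 156.5.
At the ceiling p = 136.2, quantity supplied = (136.2 − 106.5)/0.04 = 742.5.
Willingness to pay at q' = 742.5: 199 − 0.034·742.5 = 173.755.
Δq = 1250 − 742.5 = 507.5; wedge = 173.755 − 136.2 = 37.555.
DWL = ½ × 507.5 × 37.555 = 9529.58.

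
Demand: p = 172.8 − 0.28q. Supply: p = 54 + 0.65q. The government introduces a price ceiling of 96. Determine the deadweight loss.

1853.01

Competitive equilibrium: 172.8 − 0.28q = 54 + 0.65q → q* = 127.7419, p* = 137.0323.
At the ceiling p = 96, quantity supplied = (96 − 54)/0.65 = 64.6154.
Willingness to pay at q' = 64.6154: 172.8 − 0.28·64.6154 = 154.7077.
Δq = 127.7419 − 64.6154 = 63.1265; wedge = 154.7077 − 96 = 58.7077.
The triangle = ½ × 63.1265 × 58.7077 = 1853.01.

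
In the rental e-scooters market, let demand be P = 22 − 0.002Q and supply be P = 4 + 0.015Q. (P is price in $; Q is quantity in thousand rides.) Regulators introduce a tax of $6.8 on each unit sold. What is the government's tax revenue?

$4480 thousand

Competitive equilibrium: 22 − 0.002Q = 4 + 0.015Q → Q* = 1058.8235, P* = 19.8824.
With the tax, the buyer price exceeds the seller price by 6.8: (22 − 0.002Q) − (4 + 0.015Q) = 6.8 → Q' = 658.8235.
Tax revenue = 6.8 × 658.8235 = $4480 thousand.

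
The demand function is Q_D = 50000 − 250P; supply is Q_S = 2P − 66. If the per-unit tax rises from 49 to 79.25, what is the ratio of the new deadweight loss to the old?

2.616

In inverse form: demand P = 200 − 0.004Q, supply P = 33 + 0.5Q.
Competitive equilibrium: 200 − 0.004Q = 33 + 0.5Q → Q* = 331.3492, P* = 198.6746.
For a per-unit tax t: ΔQ = t/0.504, so DWL = ½·t·(t/0.504) = t²/1.008.
At t = 49: DWL = 2381.944. At t = 79.25: DWL = 6230.717.
Ratio = (79.25/49)² = 2.616.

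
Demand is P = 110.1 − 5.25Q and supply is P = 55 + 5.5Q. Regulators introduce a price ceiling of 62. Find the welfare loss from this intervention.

Competitive equilibrium: 110.1 − 5.25Q = 55 + 5.5Q → Q* = 5.1256, P* = 83.1907.
At the ceiling P = 62, quantity supplied = (62 − 55)/5.5 = 1.2727.
Willingness to pay at Q' = 1.2727: 110.1 − 5.25·1.2727 = 103.4183.
ΔQ = 5.1256 − 1.2727 = 3.8529; wedge = 103.4183 − 62 = 41.4183.
DWL = ½ × 3.8529 × 41.4183 = 79.79.

79.79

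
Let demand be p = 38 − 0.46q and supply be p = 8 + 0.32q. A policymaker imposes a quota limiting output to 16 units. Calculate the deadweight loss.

196.76

Competitive equilibrium: 38 − 0.46q = 8 + 0.32q → q* = 38.4615, p* = 20.3077.
At q = 16: demand price = 38 − 0.46·16 = 30.64; supply price = 8 + 0.32·16 = 13.12.
Δq = 38.4615 − 16 = 22.4615; wedge = 30.64 − 13.12 = 17.52.
Deadweight loss = ½ × 22.4615 × 17.52 = 196.76.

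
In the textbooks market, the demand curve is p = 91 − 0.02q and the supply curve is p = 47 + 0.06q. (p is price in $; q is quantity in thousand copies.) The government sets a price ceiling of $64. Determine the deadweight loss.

Competitive equilibrium: 91 − 0.02q = 47 + 0.06q → q* = 550, p* = 80.
At the ceiling p = 64, quantity supplied = (64 − 47)/0.06 = 283.3333.
Willingness to pay at q' = 283.3333: 91 − 0.02·283.3333 = 85.3333.
Δq = 550 − 283.3333 = 266.6667; wedge = 85.3333 − 64 = 21.3333.
Welfare loss = ½ × 266.6667 × 21.3333 = $2844.44 thousand.

$2844.44 thousand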